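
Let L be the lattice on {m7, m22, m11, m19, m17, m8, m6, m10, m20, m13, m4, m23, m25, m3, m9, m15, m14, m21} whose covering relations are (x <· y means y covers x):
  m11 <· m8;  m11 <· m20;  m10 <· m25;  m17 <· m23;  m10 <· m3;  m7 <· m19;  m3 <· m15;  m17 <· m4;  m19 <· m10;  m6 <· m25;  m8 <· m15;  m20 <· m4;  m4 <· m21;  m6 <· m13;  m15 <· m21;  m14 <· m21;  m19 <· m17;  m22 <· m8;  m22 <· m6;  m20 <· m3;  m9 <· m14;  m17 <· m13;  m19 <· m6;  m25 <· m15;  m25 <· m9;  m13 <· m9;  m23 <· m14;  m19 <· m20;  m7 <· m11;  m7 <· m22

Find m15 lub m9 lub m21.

Common upper bounds of {m15, m9, m21}: m21.
The least among these is m21.

m21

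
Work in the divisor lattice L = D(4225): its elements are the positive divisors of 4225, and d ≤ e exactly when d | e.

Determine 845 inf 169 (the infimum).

In the divisibility order, the meet is the greatest common divisor: gcd(845, 169) = 169.

169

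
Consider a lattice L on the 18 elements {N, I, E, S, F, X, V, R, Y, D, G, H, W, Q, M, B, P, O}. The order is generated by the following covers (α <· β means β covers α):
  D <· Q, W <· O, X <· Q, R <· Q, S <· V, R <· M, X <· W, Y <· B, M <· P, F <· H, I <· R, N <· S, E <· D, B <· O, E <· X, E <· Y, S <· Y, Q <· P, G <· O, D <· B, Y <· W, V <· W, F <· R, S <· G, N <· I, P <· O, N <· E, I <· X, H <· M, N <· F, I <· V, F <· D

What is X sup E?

Common upper bounds of {X, E}: O, P, Q, W, X.
The least among these is X.

X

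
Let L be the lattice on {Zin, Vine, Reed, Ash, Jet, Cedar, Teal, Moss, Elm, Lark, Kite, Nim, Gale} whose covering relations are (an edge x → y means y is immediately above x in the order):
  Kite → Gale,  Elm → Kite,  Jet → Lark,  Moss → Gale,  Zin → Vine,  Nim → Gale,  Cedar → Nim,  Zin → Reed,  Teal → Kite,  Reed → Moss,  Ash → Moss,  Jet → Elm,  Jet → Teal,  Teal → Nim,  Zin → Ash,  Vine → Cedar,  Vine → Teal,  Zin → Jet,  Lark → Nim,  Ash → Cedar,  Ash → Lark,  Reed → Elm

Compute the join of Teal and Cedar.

Common upper bounds of {Teal, Cedar}: Gale, Nim.
The least among these is Nim.

Nim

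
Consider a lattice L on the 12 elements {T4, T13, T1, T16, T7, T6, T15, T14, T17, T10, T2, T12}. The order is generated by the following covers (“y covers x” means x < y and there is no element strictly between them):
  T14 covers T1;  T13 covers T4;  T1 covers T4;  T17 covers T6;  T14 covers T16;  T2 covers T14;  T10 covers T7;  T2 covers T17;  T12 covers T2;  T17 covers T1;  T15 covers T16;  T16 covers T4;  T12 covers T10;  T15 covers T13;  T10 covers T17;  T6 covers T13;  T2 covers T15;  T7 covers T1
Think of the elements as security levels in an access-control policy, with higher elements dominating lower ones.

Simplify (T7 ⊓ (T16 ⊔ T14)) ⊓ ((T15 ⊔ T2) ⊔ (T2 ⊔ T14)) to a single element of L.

T16 ∨ T14 = T14
T7 ∧ T14 = T1
T15 ∨ T2 = T2
T2 ∨ T14 = T2
T2 ∨ T2 = T2
T1 ∧ T2 = T1

T1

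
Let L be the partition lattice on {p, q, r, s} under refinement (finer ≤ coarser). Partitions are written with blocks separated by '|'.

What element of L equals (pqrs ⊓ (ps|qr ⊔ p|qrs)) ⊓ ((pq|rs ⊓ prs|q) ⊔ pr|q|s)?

ps|qr ∨ p|qrs = pqrs
pqrs ∧ pqrs = pqrs
pq|rs ∧ prs|q = p|q|rs
p|q|rs ∨ pr|q|s = prs|q
pqrs ∧ prs|q = prs|q

prs|q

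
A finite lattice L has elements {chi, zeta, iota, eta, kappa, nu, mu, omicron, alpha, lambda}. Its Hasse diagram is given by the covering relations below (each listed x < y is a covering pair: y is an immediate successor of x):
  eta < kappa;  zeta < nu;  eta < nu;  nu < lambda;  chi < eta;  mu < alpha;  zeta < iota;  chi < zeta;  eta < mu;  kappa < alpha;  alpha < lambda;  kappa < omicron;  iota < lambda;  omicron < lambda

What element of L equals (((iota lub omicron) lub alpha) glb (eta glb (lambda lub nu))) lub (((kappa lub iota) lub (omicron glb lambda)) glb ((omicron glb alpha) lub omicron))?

omicron

iota ∨ omicron = lambda
lambda ∨ alpha = lambda
lambda ∨ nu = lambda
eta ∧ lambda = eta
lambda ∧ eta = eta
kappa ∨ iota = lambda
omicron ∧ lambda = omicron
lambda ∨ omicron = lambda
omicron ∧ alpha = kappa
kappa ∨ omicron = omicron
lambda ∧ omicron = omicron
eta ∨ omicron = omicron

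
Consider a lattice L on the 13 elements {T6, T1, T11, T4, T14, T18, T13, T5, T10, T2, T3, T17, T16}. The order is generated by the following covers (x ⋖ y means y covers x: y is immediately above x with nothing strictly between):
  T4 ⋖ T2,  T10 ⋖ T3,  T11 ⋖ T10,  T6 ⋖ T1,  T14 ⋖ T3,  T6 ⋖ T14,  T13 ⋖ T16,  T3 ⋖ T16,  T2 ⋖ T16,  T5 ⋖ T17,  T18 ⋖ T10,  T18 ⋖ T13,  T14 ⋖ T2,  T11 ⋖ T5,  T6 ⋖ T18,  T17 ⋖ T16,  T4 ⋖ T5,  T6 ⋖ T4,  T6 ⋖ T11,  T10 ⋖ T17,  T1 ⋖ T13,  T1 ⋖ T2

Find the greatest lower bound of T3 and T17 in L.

T10

Common lower bounds of {T3, T17}: T10, T11, T18, T6.
The greatest among these is T10.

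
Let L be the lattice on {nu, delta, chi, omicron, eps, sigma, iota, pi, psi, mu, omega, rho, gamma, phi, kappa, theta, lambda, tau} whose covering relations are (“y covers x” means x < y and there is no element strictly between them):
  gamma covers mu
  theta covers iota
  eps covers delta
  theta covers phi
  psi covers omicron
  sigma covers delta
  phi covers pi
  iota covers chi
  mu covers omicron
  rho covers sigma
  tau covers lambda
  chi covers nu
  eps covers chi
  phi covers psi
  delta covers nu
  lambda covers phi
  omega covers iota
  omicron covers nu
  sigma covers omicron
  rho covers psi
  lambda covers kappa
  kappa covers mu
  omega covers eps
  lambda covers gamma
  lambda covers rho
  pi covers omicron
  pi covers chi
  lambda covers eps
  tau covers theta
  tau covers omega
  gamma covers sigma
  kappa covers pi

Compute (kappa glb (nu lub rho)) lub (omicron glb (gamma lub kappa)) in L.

omicron

nu ∨ rho = rho
kappa ∧ rho = omicron
gamma ∨ kappa = lambda
omicron ∧ lambda = omicron
omicron ∨ omicron = omicron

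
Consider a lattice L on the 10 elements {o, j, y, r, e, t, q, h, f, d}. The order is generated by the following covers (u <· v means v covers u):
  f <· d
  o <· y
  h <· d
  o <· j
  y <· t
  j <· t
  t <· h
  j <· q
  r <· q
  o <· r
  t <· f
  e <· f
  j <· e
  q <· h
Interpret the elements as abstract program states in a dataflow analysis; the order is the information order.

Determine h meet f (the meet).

Common lower bounds of {h, f}: j, o, t, y.
The greatest among these is t.

t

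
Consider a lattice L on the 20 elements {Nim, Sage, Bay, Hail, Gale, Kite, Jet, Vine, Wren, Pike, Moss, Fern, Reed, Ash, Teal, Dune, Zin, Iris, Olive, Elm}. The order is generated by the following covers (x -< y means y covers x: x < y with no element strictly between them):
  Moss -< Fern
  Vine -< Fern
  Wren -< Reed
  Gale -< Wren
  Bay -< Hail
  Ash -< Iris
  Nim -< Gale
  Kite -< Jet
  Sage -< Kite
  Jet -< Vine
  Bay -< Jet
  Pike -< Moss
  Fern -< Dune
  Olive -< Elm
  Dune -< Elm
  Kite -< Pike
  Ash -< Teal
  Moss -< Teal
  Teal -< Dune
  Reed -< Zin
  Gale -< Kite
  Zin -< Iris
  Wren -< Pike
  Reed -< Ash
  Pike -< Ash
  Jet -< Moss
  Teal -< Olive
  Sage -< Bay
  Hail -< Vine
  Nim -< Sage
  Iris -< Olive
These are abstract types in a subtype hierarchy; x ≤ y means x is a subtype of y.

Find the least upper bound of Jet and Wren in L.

Common upper bounds of {Jet, Wren}: Dune, Elm, Fern, Moss, Olive, Teal.
The least among these is Moss.

Moss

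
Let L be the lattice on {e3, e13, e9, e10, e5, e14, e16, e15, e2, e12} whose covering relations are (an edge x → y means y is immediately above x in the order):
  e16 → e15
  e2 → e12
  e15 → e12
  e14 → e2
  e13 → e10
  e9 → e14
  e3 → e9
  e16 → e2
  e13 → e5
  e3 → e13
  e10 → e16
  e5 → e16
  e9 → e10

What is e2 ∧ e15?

e16

Common lower bounds of {e2, e15}: e10, e13, e16, e3, e5, e9.
The greatest among these is e16.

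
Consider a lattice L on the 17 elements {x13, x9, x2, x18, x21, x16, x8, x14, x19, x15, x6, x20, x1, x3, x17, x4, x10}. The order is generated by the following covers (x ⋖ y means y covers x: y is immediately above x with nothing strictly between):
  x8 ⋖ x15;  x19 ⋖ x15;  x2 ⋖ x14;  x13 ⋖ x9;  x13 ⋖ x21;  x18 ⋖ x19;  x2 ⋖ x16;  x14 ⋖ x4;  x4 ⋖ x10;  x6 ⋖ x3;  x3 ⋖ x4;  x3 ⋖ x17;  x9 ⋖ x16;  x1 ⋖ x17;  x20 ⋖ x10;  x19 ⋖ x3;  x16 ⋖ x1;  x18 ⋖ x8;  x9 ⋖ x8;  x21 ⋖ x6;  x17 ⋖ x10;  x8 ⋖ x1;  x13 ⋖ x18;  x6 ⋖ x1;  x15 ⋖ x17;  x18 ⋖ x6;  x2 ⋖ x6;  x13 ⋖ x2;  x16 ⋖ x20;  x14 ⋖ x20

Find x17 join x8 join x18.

Common upper bounds of {x17, x8, x18}: x10, x17.
The least among these is x17.

x17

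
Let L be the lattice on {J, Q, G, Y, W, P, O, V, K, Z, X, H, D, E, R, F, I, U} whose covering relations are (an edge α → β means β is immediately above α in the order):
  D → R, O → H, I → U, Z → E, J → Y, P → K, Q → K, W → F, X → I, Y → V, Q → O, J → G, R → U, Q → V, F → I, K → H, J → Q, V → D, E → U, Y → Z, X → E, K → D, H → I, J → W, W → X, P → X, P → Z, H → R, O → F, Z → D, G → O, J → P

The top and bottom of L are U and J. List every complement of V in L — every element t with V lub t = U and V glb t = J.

Need t with V ∨ t = U and V ∧ t = J.
Checking each element gives: W, X.

W, X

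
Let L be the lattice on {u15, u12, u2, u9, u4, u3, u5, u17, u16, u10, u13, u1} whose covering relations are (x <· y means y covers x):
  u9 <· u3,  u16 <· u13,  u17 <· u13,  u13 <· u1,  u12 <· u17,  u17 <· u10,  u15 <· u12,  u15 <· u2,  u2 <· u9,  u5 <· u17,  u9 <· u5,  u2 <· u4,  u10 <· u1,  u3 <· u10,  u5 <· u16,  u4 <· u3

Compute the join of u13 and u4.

Common upper bounds of {u13, u4}: u1.
The least among these is u1.

u1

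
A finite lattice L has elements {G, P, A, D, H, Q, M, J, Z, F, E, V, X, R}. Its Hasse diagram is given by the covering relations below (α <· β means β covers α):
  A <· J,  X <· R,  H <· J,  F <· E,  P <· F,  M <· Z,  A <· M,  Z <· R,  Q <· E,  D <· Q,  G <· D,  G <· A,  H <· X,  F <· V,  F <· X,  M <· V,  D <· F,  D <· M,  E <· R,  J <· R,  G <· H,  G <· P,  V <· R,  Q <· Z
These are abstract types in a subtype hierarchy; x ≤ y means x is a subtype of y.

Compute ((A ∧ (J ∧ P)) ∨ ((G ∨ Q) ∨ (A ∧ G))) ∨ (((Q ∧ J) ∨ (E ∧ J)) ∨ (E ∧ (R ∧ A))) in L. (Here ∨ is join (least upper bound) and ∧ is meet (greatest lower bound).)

J ∧ P = G
A ∧ G = G
G ∨ Q = Q
A ∧ G = G
Q ∨ G = Q
G ∨ Q = Q
Q ∧ J = G
E ∧ J = G
G ∨ G = G
R ∧ A = A
E ∧ A = G
G ∨ G = G
Q ∨ G = Q

Q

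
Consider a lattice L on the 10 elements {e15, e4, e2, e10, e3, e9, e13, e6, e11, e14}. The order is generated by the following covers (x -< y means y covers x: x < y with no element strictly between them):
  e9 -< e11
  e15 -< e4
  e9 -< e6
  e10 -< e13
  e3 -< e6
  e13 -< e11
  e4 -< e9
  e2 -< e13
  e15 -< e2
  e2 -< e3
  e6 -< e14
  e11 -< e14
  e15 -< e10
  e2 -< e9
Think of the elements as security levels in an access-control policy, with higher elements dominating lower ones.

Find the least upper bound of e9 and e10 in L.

Common upper bounds of {e9, e10}: e11, e14.
The least among these is e11.

e11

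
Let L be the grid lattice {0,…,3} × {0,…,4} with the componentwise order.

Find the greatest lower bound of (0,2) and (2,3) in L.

In a product of chains, the meet is componentwise min, giving (0,2).

(0,2)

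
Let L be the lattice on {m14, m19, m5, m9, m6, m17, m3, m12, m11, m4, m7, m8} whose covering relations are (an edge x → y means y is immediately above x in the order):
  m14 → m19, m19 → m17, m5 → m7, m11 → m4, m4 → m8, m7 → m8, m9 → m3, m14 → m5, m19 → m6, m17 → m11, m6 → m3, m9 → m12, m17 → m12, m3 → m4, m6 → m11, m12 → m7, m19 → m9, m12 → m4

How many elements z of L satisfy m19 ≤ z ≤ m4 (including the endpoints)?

The interval [m19, m4] = {m11, m12, m17, m19, m3, m4, m6, m9}, which has 8 elements.

8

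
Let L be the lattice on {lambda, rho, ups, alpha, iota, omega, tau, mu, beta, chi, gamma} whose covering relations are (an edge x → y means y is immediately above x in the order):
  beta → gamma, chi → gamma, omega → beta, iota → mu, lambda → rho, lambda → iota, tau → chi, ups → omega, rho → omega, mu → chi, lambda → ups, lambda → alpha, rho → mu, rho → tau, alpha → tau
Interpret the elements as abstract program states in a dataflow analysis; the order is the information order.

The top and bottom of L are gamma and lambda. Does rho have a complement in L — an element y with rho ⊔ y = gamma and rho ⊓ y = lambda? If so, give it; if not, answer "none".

For every candidate y, either rho ∨ y ≠ gamma or rho ∧ y ≠ lambda; no complement exists.

none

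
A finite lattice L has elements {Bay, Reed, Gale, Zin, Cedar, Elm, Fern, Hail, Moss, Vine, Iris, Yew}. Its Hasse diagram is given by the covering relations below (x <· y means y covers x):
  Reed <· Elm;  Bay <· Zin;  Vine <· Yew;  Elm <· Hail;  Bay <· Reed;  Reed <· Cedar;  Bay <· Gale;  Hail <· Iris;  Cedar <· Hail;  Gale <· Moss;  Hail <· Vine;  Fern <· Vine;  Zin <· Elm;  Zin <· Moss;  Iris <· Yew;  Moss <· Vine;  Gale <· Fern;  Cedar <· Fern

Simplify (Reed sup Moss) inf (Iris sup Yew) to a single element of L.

Vine

Reed ∨ Moss = Vine
Iris ∨ Yew = Yew
Vine ∧ Yew = Vine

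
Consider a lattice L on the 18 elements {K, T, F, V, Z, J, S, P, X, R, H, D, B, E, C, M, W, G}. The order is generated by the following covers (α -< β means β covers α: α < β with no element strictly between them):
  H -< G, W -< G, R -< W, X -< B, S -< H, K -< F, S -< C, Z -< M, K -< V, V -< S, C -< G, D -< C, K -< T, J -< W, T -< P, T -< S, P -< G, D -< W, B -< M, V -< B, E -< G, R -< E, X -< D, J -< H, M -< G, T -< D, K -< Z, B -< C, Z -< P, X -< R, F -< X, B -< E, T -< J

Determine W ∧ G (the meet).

W

Common lower bounds of {W, G}: D, F, J, K, R, T, W, X.
The greatest among these is W.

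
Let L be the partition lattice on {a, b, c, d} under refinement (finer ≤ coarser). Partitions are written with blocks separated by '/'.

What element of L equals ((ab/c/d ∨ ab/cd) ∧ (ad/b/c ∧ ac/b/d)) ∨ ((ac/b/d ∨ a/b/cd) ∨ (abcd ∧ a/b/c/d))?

ab/c/d ∨ ab/cd = ab/cd
ad/b/c ∧ ac/b/d = a/b/c/d
ab/cd ∧ a/b/c/d = a/b/c/d
ac/b/d ∨ a/b/cd = acd/b
abcd ∧ a/b/c/d = a/b/c/d
acd/b ∨ a/b/c/d = acd/b
a/b/c/d ∨ acd/b = acd/b

acd/b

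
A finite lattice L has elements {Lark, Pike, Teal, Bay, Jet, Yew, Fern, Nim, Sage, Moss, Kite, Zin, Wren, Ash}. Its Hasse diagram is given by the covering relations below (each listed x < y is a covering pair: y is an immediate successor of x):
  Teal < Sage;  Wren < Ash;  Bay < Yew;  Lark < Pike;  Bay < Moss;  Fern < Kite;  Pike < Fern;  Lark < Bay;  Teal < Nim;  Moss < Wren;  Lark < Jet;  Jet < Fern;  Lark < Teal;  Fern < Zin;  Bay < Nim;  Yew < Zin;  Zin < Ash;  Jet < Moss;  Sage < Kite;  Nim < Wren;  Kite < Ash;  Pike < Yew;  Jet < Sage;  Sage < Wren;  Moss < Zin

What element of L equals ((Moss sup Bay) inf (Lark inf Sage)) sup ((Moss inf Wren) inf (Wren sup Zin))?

Moss

Moss ∨ Bay = Moss
Lark ∧ Sage = Lark
Moss ∧ Lark = Lark
Moss ∧ Wren = Moss
Wren ∨ Zin = Ash
Moss ∧ Ash = Moss
Lark ∨ Moss = Moss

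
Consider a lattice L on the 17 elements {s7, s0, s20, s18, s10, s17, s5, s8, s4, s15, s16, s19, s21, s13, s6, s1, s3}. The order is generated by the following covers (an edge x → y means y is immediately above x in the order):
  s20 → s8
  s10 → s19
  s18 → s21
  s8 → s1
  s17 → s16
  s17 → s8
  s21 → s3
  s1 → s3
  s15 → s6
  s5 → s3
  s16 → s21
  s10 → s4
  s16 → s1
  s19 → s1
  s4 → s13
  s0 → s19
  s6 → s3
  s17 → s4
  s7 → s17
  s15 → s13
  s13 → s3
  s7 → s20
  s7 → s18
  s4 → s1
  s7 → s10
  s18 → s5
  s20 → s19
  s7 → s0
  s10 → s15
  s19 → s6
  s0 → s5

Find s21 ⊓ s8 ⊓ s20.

s7

Common lower bounds of {s21, s8, s20}: s7.
The greatest among these is s7.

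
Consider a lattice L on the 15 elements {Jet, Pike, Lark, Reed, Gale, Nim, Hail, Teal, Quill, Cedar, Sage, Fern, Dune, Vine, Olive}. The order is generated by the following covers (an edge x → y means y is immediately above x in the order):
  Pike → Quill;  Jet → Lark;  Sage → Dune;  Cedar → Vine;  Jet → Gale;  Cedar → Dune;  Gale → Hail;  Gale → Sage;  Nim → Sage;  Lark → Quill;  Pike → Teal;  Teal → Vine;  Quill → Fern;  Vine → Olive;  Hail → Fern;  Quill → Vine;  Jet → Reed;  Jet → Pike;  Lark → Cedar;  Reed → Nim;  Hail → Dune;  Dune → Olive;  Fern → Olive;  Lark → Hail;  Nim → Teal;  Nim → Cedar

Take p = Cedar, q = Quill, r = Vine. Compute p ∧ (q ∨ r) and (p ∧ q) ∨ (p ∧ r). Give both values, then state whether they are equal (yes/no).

Cedar; Cedar; yes

q ∨ r = Vine, so p ∧ (q ∨ r) = Cedar ∧ Vine = Cedar.
p ∧ q = Lark and p ∧ r = Cedar, so (p ∧ q) ∨ (p ∧ r) = Lark ∨ Cedar = Cedar.
Equal: yes.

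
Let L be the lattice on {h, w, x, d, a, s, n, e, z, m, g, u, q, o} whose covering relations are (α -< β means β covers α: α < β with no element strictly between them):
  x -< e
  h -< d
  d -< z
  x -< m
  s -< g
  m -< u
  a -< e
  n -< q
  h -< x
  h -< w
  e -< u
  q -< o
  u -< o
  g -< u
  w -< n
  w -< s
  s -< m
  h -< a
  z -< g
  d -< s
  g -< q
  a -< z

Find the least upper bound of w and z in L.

Common upper bounds of {w, z}: g, o, q, u.
The least among these is g.

g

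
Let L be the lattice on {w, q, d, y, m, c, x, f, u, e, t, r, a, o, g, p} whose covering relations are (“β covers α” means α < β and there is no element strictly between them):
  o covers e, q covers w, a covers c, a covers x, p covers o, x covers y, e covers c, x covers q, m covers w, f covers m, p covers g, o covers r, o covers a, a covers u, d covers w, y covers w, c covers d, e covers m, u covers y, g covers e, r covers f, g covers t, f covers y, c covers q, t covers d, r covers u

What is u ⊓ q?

Common lower bounds of {u, q}: w.
The greatest among these is w.

w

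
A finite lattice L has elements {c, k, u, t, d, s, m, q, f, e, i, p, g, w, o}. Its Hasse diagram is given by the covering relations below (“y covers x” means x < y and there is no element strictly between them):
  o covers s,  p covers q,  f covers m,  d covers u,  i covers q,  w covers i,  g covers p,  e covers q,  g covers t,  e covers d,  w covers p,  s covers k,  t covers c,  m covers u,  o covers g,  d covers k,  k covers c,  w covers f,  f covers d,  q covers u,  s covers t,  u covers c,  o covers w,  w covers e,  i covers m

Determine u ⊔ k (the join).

Common upper bounds of {u, k}: d, e, f, o, w.
The least among these is d.

d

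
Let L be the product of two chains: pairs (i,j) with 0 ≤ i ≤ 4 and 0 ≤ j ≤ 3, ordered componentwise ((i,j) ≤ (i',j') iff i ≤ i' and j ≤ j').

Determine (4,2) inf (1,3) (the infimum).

(1,2)

In a product of chains, the meet is componentwise min, giving (1,2).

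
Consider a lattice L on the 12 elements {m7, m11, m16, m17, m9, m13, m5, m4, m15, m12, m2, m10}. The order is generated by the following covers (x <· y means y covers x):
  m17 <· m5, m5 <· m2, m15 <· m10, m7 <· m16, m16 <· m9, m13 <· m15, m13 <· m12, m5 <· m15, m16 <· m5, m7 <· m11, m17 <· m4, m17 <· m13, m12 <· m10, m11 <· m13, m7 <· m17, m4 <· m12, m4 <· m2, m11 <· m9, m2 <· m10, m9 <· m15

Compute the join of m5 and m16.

Common upper bounds of {m5, m16}: m10, m15, m2, m5.
The least among these is m5.

m5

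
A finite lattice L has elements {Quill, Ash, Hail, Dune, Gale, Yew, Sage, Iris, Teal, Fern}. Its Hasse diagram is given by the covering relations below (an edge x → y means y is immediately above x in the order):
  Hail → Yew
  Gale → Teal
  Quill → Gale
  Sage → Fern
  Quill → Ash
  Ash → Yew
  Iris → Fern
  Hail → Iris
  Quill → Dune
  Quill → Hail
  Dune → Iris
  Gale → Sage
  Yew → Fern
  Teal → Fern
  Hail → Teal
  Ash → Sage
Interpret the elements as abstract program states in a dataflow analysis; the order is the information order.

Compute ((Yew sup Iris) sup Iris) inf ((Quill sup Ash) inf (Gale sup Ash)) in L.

Ash

Yew ∨ Iris = Fern
Fern ∨ Iris = Fern
Quill ∨ Ash = Ash
Gale ∨ Ash = Sage
Ash ∧ Sage = Ash
Fern ∧ Ash = Ash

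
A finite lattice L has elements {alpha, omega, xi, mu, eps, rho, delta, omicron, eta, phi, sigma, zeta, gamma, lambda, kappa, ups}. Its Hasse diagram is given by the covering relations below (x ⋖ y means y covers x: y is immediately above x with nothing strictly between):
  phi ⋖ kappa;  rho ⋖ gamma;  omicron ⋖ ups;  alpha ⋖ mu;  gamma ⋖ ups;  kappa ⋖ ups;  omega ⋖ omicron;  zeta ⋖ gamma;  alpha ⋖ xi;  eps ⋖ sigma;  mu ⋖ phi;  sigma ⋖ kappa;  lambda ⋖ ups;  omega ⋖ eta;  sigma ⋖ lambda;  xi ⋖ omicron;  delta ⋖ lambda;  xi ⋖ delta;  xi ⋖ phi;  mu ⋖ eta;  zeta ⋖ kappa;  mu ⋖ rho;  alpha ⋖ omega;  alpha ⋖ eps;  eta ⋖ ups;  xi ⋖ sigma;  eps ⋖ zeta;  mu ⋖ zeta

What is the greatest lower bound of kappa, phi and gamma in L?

mu

Common lower bounds of {kappa, phi, gamma}: alpha, mu.
The greatest among these is mu.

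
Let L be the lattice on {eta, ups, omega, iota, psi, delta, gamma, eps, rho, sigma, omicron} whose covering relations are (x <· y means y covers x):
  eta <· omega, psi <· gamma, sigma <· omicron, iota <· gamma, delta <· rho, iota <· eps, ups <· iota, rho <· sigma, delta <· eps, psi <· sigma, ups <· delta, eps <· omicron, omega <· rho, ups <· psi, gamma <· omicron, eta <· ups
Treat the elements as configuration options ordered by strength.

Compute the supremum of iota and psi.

Common upper bounds of {iota, psi}: gamma, omicron.
The least among these is gamma.

gamma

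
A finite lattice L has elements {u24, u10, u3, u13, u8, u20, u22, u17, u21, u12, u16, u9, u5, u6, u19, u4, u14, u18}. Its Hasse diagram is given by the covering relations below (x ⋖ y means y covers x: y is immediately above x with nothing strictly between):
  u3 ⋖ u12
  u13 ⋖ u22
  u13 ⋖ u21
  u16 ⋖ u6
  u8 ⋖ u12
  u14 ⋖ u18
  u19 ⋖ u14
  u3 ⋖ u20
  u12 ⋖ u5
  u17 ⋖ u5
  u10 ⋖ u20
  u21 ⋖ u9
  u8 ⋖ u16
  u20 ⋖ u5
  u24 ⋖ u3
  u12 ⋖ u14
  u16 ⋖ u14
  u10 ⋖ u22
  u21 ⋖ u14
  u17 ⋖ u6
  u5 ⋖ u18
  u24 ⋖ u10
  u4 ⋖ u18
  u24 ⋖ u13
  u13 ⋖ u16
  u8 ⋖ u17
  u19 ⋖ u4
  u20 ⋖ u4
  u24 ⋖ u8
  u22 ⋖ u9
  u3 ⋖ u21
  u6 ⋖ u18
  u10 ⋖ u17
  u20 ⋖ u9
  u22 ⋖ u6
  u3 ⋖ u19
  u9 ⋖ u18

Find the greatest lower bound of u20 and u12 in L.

Common lower bounds of {u20, u12}: u24, u3.
The greatest among these is u3.

u3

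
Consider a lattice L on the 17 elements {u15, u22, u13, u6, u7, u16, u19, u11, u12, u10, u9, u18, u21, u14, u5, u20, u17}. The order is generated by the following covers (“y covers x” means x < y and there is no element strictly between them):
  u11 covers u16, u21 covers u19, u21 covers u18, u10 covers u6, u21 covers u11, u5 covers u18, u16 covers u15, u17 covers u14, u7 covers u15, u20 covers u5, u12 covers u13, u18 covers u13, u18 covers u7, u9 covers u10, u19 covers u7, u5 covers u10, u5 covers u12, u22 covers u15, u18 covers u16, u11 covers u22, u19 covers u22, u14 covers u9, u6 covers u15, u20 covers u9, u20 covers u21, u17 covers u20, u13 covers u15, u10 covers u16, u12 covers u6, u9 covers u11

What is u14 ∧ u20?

Common lower bounds of {u14, u20}: u10, u11, u15, u16, u22, u6, u9.
The greatest among these is u9.

u9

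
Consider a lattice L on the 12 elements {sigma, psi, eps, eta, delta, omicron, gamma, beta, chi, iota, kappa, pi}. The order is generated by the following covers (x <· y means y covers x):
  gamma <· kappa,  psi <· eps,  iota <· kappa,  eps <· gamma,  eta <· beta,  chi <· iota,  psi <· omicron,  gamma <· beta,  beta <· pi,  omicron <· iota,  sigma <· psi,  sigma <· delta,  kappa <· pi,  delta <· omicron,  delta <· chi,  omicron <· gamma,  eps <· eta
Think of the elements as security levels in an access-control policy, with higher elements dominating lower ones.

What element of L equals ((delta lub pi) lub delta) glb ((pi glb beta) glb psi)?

psi

delta ∨ pi = pi
pi ∨ delta = pi
pi ∧ beta = beta
beta ∧ psi = psi
pi ∧ psi = psi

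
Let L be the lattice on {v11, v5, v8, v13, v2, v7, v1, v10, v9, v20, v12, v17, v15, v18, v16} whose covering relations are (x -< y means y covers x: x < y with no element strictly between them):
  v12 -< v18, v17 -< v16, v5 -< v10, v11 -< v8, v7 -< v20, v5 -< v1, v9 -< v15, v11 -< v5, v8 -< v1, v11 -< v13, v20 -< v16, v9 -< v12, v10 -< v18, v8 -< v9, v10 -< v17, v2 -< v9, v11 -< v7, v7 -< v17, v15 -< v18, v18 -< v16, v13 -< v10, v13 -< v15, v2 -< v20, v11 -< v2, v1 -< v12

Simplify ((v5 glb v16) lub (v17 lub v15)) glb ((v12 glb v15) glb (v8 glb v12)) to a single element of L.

v5 ∧ v16 = v5
v17 ∨ v15 = v16
v5 ∨ v16 = v16
v12 ∧ v15 = v9
v8 ∧ v12 = v8
v9 ∧ v8 = v8
v16 ∧ v8 = v8

v8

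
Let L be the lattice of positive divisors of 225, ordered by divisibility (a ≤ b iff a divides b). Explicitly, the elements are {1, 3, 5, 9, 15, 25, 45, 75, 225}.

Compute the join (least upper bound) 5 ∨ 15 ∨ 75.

In the divisibility order, the join is the least common multiple: lcm(5, 15, 75) = 75.

75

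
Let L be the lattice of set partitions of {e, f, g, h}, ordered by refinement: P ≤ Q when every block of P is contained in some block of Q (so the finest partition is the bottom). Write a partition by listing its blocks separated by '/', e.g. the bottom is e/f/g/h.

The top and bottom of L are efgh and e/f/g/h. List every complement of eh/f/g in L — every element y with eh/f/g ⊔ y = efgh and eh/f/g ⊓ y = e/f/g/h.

e/fgh, ef/gh, efg/h, eg/fh

Need y with eh/f/g ∨ y = efgh and eh/f/g ∧ y = e/f/g/h.
Checking each element gives: e/fgh, ef/gh, efg/h, eg/fh.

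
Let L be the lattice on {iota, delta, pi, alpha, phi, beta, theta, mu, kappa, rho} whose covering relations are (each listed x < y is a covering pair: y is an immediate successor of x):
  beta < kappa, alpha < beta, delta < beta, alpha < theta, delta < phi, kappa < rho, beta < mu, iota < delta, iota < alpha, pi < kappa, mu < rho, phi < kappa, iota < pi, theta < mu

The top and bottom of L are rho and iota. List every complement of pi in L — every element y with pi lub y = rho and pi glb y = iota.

mu, theta

Need y with pi ∨ y = rho and pi ∧ y = iota.
Checking each element gives: mu, theta.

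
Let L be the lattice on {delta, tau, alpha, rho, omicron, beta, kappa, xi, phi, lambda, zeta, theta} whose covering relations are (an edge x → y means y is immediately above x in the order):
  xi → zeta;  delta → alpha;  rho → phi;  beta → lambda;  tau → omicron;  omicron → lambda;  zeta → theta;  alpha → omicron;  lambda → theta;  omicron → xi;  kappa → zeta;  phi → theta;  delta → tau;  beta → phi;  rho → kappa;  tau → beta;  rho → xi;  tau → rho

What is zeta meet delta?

Common lower bounds of {zeta, delta}: delta.
The greatest among these is delta.

delta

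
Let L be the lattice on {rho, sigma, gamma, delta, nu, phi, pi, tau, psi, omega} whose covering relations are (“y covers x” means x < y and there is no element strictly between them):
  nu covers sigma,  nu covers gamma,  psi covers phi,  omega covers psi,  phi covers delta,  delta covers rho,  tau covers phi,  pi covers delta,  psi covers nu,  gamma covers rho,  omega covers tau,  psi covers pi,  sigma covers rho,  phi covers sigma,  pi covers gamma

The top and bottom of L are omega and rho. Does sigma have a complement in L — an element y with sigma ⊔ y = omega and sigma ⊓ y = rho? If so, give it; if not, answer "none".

none

For every candidate y, either sigma ∨ y ≠ omega or sigma ∧ y ≠ rho; no complement exists.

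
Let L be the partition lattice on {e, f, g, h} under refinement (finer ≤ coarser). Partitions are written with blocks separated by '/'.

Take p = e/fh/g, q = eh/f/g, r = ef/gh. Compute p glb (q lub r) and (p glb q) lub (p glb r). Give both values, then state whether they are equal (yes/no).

q lub r = efgh, so p glb (q lub r) = e/fh/g glb efgh = e/fh/g.
p glb q = e/f/g/h and p glb r = e/f/g/h, so (p glb q) lub (p glb r) = e/f/g/h lub e/f/g/h = e/f/g/h.
Equal: no.

e/fh/g; e/f/g/h; no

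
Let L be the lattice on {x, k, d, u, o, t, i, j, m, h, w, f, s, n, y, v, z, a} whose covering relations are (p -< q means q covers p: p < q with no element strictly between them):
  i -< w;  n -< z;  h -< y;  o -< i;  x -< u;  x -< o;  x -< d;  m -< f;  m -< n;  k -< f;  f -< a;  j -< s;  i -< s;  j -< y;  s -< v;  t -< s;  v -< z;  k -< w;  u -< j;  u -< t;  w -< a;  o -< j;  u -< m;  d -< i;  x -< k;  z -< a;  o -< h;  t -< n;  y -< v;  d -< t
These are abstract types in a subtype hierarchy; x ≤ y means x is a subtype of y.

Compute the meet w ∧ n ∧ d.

d

Common lower bounds of {w, n, d}: d, x.
The greatest among these is d.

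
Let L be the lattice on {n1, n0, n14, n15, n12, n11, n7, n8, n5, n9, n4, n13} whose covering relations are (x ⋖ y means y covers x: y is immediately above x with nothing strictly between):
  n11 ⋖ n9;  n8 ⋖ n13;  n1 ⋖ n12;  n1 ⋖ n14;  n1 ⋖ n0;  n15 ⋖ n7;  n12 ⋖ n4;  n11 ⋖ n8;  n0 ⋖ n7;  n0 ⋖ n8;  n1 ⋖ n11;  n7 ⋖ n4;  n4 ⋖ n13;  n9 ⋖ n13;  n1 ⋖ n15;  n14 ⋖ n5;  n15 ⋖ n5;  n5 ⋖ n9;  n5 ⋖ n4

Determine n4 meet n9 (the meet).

Common lower bounds of {n4, n9}: n1, n14, n15, n5.
The greatest among these is n5.

n5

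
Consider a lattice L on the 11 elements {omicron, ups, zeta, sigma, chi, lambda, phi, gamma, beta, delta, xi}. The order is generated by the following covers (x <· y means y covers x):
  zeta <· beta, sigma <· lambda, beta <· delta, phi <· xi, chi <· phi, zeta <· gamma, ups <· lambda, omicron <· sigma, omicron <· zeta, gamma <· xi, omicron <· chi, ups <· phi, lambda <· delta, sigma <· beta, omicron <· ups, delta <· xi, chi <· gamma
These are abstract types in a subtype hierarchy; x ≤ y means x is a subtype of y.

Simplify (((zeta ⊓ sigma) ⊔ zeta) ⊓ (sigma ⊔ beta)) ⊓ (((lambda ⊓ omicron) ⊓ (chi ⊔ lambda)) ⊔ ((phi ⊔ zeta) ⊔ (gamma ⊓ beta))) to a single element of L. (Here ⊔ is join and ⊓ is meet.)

zeta ∧ sigma = omicron
omicron ∨ zeta = zeta
sigma ∨ beta = beta
zeta ∧ beta = zeta
lambda ∧ omicron = omicron
chi ∨ lambda = xi
omicron ∧ xi = omicron
phi ∨ zeta = xi
gamma ∧ beta = zeta
xi ∨ zeta = xi
omicron ∨ xi = xi
zeta ∧ xi = zeta

zeta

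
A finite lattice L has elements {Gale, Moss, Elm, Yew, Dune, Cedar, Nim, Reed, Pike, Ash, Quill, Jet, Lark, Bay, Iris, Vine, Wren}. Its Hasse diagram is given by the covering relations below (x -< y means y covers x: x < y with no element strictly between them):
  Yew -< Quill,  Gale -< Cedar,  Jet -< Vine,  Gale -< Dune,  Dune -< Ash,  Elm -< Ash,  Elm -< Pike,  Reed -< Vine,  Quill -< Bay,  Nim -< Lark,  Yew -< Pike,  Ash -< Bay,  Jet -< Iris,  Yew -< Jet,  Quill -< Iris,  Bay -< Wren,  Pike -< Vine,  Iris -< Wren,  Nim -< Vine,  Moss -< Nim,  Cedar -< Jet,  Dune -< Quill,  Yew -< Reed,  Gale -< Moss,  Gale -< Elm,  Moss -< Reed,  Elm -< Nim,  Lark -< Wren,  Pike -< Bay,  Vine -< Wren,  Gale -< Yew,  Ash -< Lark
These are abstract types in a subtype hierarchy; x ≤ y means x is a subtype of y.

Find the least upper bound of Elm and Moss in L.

Common upper bounds of {Elm, Moss}: Lark, Nim, Vine, Wren.
The least among these is Nim.

Nim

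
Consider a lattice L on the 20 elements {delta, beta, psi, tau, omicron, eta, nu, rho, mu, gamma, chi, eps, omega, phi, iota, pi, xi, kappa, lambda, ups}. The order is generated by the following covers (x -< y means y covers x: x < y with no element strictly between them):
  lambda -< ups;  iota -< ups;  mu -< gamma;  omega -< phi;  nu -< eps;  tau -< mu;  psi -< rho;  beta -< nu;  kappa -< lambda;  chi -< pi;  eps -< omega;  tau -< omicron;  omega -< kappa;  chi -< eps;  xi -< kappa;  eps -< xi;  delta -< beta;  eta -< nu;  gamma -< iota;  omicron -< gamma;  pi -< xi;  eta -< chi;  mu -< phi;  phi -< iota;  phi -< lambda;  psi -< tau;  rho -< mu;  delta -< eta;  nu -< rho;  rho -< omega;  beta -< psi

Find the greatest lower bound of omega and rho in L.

Common lower bounds of {omega, rho}: beta, delta, eta, nu, psi, rho.
The greatest among these is rho.

rho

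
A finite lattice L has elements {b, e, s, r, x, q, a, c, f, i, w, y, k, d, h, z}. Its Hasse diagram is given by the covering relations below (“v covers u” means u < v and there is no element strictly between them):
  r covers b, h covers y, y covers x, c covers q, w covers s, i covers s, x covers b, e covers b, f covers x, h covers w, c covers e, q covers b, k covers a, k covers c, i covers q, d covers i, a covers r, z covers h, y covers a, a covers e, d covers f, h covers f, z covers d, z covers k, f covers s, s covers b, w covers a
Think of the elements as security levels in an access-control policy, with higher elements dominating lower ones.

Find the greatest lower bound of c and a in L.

Common lower bounds of {c, a}: b, e.
The greatest among these is e.

e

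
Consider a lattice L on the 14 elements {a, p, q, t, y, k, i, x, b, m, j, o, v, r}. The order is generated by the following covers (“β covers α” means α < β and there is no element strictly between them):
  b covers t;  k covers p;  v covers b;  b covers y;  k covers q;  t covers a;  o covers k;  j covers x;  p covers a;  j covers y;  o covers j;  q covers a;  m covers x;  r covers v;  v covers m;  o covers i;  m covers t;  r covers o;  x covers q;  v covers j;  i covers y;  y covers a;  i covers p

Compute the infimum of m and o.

x

Common lower bounds of {m, o}: a, q, x.
The greatest among these is x.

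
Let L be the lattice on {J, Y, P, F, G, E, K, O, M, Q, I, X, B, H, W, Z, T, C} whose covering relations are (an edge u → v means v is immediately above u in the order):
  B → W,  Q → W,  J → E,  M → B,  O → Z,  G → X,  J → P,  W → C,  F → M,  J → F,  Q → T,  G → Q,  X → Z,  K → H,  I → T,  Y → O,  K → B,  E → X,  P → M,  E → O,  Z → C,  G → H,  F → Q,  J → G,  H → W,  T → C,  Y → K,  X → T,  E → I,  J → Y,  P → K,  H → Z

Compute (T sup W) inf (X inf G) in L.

G

T ∨ W = C
X ∧ G = G
C ∧ G = G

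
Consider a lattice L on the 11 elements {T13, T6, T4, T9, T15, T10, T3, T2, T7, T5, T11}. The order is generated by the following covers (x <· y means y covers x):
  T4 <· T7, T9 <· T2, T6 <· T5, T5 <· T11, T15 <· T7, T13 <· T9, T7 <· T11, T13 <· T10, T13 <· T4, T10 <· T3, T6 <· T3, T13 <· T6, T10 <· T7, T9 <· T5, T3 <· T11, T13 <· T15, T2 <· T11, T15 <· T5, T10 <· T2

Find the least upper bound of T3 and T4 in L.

Common upper bounds of {T3, T4}: T11.
The least among these is T11.

T11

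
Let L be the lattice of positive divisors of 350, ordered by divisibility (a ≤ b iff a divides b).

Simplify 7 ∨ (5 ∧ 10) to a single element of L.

5 ∧ 10 = 5
7 ∨ 5 = 35

35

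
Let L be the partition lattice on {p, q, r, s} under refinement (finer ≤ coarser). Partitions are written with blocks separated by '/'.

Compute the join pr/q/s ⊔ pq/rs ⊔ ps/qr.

The join of pr/q/s, pq/rs, ps/qr merges any blocks that overlap across the partitions, giving pqrs.

pqrs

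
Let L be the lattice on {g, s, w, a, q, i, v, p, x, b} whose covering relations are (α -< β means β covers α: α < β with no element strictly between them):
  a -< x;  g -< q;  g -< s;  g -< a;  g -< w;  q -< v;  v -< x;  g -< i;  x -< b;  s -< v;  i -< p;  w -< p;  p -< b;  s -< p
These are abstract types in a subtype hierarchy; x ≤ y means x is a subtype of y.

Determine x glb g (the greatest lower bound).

g

Common lower bounds of {x, g}: g.
The greatest among these is g.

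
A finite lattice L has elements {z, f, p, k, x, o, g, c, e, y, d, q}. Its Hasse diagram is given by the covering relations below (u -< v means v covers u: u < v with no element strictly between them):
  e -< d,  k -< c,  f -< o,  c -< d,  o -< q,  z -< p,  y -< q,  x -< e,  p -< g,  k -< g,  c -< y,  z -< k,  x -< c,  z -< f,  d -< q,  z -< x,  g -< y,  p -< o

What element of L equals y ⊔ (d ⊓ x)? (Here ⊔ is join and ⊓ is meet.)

y

d ∧ x = x
y ∨ x = y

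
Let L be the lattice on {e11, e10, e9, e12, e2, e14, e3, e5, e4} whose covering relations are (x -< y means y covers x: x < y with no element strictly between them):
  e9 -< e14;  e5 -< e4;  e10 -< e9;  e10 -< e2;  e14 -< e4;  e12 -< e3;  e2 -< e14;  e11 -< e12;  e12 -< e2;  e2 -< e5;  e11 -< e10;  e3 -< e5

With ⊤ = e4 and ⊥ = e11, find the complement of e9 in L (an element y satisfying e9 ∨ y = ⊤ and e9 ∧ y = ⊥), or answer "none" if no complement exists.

Need y with e9 ∨ y = e4 and e9 ∧ y = e11.
Checking each element gives: e3.

e3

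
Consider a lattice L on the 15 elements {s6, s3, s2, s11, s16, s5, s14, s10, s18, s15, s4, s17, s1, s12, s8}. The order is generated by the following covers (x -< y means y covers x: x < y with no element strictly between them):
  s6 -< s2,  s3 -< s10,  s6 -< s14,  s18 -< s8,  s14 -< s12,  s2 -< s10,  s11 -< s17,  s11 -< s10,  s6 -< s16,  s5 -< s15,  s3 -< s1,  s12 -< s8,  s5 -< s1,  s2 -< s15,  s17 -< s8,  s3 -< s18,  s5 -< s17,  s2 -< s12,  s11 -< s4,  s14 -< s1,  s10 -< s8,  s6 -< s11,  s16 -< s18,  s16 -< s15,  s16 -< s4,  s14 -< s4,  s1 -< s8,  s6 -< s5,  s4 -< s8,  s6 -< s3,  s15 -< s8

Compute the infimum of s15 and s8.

s15

Common lower bounds of {s15, s8}: s15, s16, s2, s5, s6.
The greatest among these is s15.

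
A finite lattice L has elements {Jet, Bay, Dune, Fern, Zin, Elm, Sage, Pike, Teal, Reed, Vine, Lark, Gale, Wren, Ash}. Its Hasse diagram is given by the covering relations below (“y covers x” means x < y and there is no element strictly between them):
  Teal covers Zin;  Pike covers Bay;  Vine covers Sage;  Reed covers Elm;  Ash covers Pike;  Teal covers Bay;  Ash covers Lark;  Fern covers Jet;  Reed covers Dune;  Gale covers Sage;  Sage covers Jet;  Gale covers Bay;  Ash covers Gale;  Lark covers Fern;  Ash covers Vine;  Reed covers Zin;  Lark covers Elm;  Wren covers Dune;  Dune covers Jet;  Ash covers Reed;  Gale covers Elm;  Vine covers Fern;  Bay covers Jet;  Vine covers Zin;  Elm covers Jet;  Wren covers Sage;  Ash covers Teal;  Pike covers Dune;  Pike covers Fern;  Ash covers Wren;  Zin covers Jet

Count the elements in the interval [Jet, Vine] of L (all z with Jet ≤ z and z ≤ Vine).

5

The interval [Jet, Vine] = {Fern, Jet, Sage, Vine, Zin}, which has 5 elements.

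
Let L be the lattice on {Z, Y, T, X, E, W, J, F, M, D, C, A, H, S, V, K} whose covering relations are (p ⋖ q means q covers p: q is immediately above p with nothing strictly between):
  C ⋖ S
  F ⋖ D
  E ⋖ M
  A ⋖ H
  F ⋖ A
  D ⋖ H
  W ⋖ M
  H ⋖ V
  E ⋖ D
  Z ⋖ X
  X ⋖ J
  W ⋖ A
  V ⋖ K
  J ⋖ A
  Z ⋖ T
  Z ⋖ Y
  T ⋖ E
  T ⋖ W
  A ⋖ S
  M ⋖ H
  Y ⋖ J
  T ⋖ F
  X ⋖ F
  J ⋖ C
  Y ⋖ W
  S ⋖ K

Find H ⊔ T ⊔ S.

K

Common upper bounds of {H, T, S}: K.
The least among these is K.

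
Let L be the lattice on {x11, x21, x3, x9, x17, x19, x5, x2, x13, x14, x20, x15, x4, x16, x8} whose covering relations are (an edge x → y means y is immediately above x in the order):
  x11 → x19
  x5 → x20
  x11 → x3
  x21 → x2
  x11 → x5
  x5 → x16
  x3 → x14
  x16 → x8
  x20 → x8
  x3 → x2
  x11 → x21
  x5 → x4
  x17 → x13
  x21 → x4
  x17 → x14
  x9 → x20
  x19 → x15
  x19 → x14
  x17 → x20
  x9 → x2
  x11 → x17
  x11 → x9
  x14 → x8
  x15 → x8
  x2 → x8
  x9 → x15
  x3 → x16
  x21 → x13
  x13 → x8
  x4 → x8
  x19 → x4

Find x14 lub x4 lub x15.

x8

Common upper bounds of {x14, x4, x15}: x8.
The least among these is x8.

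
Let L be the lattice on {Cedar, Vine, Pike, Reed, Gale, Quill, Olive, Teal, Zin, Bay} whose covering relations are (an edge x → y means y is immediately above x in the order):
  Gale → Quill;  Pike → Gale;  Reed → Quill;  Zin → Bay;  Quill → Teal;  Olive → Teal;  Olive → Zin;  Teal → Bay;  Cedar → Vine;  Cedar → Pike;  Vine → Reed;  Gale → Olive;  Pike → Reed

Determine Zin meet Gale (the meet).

Common lower bounds of {Zin, Gale}: Cedar, Gale, Pike.
The greatest among these is Gale.

Gale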